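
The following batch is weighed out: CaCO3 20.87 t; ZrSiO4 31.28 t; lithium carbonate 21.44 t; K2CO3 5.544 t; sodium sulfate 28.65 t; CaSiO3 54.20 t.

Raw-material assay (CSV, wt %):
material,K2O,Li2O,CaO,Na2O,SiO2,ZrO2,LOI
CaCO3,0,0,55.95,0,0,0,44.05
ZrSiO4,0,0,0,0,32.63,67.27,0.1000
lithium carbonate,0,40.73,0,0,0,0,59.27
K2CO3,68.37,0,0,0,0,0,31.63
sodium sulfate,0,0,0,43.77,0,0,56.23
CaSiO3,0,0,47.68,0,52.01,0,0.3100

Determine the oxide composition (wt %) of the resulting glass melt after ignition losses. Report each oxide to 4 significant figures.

Glass mass = 122.0 t (batch 162.0 − LOI 39.96).
Composition: K2O 3.106%, Li2O 7.157%, CaO 30.75%, Na2O 10.28%, SiO2 31.47%, ZrO2 17.24%

Mid-chain values appear (rounded to 4 significant digits) in the working — the whole derivation keeps exact precision from start to finish — a single rounding yields each reported number — the derived quantities (the six compositions, glass mass, the yield, totals, ignition loss) are computed starting from the weights per 122.0 t of glass in full precision as written in either problem or answer.
Mass of each oxide from the mix:
  K2O: 5.544·0.6837 = 3.790 t
  Li2O: 21.44·0.4073 = 8.733 t
  CaO: 20.87·0.5595 + 54.20·0.4768 = 37.52 t
  Na2O: 28.65·0.4377 = 12.54 t
  SiO2: 31.28·0.3263 + 54.20·0.5201 = 38.40 t
  ZrO2: 31.28·0.6727 = 21.04 t
LOI: 20.87·0.4405 + 31.28·0.001000 + 21.44·0.5927 + 5.544·0.3163 + 28.65·0.5623 + 54.20·0.003100 = 39.96 t
The glass mass, total less LOI, = 162.0 − 39.96 = 122.0 t (= Σ oxide masses)
percent share: oxide ÷ glass, ×100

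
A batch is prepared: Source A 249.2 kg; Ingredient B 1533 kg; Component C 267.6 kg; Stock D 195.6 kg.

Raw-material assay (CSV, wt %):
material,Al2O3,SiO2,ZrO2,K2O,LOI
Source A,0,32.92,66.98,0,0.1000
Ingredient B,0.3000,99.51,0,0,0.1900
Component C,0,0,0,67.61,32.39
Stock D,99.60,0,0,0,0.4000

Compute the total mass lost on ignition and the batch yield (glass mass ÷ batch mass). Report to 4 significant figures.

LOI loss = 90.62 kg; glass = 2155 kg; yield = 95.96%

The intermediate values are shown rounded to 4 significant figures in the working. Each numeric step carries exact precision throughout; every reported number is rounded only once — derived quantities, including yield, net glass mass, LOI, the four compositions, totals, are rebuilt from the weighed amounts for 2155 kg of glass at exact precision, as they appear in problem or answer.
Material-by-material LOI:
  Source A: 249.2 × 0.001000 = 0.2492 kg
  Ingredient B: 1533 × 0.001900 = 2.913 kg
  Component C: 267.6 × 0.3239 = 86.68 kg
  Stock D: 195.6 × 0.004000 = 0.7824 kg
Total LOI = 90.62 kg
Glass = batch − LOI = 2245 − 90.62 = 2155 kg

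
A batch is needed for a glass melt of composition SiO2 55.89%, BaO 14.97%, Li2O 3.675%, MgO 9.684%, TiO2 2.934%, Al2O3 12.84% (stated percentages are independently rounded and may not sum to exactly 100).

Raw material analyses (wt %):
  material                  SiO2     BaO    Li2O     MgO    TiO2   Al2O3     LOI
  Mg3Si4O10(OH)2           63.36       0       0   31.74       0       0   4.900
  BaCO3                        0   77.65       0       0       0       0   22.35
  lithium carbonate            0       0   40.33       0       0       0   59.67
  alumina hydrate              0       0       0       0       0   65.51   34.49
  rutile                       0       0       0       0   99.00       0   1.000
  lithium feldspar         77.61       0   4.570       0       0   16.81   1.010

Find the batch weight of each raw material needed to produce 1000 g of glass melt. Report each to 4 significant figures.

The whole derivation carries full precision throughout. Rounding to 4 significant figures extends to every working value as shown — each reported number sees exactly one rounding. All derived quantities (LOI, totals, glass mass, the six compositions, the yield) are rebuilt starting from the weights per 1000 g of glass at full precision, as written in problem or answer.
Per-oxide target masses for 1000 g glass melt:
  SiO2: 55.89% × 1000 = 558.9 g
  BaO: 14.97% × 1000 = 149.7 g
  Li2O: 3.675% × 1000 = 36.75 g
  MgO: 9.684% × 1000 = 96.84 g
  TiO2: 2.934% × 1000 = 29.34 g
  Al2O3: 12.84% × 1000 = 128.4 g
Balance tally, oxide-wise, working from each reported weight, under the basis named above (target by target, the sums agree inside rounding margins):
  SiO2: 305.1·0.6336 + 471.1·0.7761 = 558.9 g (target 558.9 g)
  BaO: 192.8·0.7765 = 149.7 g (target 149.7 g)
  Li2O: 37.75·0.4033 + 471.1·0.04570 = 36.75 g (target 36.75 g)
  MgO: 305.1·0.3174 = 96.84 g (target 96.84 g)
  TiO2: 29.64·0.9900 = 29.34 g (target 29.34 g)
  Al2O3: 75.13·0.6551 + 471.1·0.1681 = 128.4 g (target 128.4 g)
Auditing the glass mass value: net batch after ignition = 1000 g (the targets, summed, come to 999.9 g; the stated basis being 1000 g — a pure rounding effect).
Adding the batch up: Σ batch = 1112 g; Σ batch·LOI gives LOI loss = 111.5 g; the yield ratio, glass ÷ batch: 89.97%.

Batch per 1000 g glass melt:
  Mg3Si4O10(OH)2: 305.1 g
  BaCO3: 192.8 g
  lithium carbonate: 37.75 g
  alumina hydrate: 75.13 g
  rutile: 29.64 g
  lithium feldspar: 471.1 g
Total batch = 1112 g; LOI loss = 111.5 g; yield = 89.97%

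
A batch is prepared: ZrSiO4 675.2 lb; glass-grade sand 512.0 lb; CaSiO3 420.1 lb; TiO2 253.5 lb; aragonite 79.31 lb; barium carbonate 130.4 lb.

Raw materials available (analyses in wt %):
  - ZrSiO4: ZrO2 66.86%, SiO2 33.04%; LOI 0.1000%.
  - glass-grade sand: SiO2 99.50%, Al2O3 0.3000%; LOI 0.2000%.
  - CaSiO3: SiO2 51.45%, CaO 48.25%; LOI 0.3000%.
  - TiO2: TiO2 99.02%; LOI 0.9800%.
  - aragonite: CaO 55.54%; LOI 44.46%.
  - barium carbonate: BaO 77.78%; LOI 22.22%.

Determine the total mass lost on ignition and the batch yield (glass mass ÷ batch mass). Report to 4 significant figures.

In-progress results are displayed rounded off to 4 significant digits when written out; the working math carries exact precision at each step; a single rounding finalizes every reported figure. The derived quantities are carried in full precision (six oxide percentages, net glass mass, totals, the yield, ignition loss) from the batch weights at 2001 lb of glass, exactly as printed in the problem or the answer.
Each material's LOI contribution:
  ZrSiO4: 675.2 × 0.001000 = 0.6752 lb
  glass-grade sand: 512.0 × 0.002000 = 1.024 lb
  CaSiO3: 420.1 × 0.003000 = 1.260 lb
  TiO2: 253.5 × 0.009800 = 2.484 lb
  aragonite: 79.31 × 0.4446 = 35.26 lb
  barium carbonate: 130.4 × 0.2222 = 28.97 lb
Total LOI = 69.68 lb
Glass = batch − LOI = 2071 − 69.68 = 2001 lb

LOI loss = 69.68 lb; glass = 2001 lb; yield = 96.63%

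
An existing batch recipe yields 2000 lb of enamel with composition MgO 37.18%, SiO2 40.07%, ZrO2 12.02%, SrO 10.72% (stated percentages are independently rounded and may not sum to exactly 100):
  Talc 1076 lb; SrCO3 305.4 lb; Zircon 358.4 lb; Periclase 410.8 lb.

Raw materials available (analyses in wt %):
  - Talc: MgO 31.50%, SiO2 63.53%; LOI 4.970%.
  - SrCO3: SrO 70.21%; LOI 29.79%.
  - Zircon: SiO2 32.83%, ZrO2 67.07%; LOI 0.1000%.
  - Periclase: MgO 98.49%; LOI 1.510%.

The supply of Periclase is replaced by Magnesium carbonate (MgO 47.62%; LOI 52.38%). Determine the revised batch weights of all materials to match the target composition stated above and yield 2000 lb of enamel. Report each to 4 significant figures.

Working values are printed rounded off to 4 significant figures on the page. All internal work runs at full float precision at each step. Each reported figure takes a single rounding — all derived quantities are carried starting from the weights at 2000 lb of glass at full float precision (yield, net glass mass, the totals, LOI, four oxide percentages), as they appear in the problem or answer text.
Oxide mass targets, per 2000 lb enamel:
  MgO: 37.18% × 2000 = 743.6 lb
  SiO2: 40.07% × 2000 = 801.4 lb
  ZrO2: 12.02% × 2000 = 240.4 lb
  SrO: 10.72% × 2000 = 214.4 lb
Mass-balance tally per oxide from the weights as reported, relative to the basis at hand (delivered sums recover each target up to rounding of the answer):
  MgO: 1076·0.3150 + 849.6·0.4762 = 743.5 lb (target 743.6 lb)
  SiO2: 1076·0.6353 + 358.4·0.3283 = 801.2 lb (target 801.4 lb)
  ZrO2: 358.4·0.6707 = 240.4 lb (target 240.4 lb)
  SrO: 305.4·0.7021 = 214.4 lb (target 214.4 lb)
Glass-mass bookkeeping: batch total minus LOI = 2000 lb (per-oxide target masses sum to 2000 lb; stated basis 2000 lb — any gap is answer rounding).
Whole-batch sum: Σ batch = 2589 lb; LOI loss = Σ batch·LOI = 589.8 lb; yield: glass divided by total = 77.22%.

Revised batch per 2000 lb enamel:
  Talc: 1076 lb
  SrCO3: 305.4 lb
  Zircon: 358.4 lb
  Magnesium carbonate: 849.6 lb
Total batch = 2589 lb; LOI loss = 589.8 lb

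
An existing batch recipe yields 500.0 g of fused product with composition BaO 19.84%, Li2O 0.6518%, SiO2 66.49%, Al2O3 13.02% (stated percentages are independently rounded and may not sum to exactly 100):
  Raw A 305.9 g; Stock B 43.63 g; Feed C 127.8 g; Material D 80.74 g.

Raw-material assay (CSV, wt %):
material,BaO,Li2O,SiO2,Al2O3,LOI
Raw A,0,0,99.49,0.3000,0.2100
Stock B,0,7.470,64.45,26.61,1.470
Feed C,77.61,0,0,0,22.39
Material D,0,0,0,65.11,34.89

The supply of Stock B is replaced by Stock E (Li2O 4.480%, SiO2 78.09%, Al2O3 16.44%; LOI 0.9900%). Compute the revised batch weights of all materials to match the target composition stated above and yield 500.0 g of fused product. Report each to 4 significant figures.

Revised batch per 500.0 g fused product:
  Raw A: 277.1 g
  Stock E: 72.75 g
  Feed C: 127.8 g
  Material D: 80.34 g
Total batch = 558.0 g; LOI loss = 57.95 g

Every computation carries full float precision end to end — the intermediate values are printed, with 4-significant-digit rounding, across the worked steps. Each reported number is rounded once only. Derived quantities (glass mass, LOI, yield, the totals, the four compositions) are computed from the weighed amounts on 500.0 g of glass in exact precision, as they appear in the problem or the answer.
Oxide-by-oxide targets in 500.0 g fused product:
  BaO: 19.84% × 500.0 = 99.20 g
  Li2O: 0.6518% × 500.0 = 3.259 g
  SiO2: 66.49% × 500.0 = 332.4 g
  Al2O3: 13.02% × 500.0 = 65.10 g
Per-oxide balance check on the weights just shown, under the basis named above (delivered sums recover each target inside rounding margins):
  BaO: 127.8·0.7761 = 99.19 g (target 99.20 g)
  Li2O: 72.75·0.04480 = 3.259 g (target 3.259 g)
  SiO2: 277.1·0.9949 + 72.75·0.7809 = 332.5 g (target 332.4 g)
  Al2O3: 277.1·0.003000 + 72.75·0.1644 + 80.34·0.6511 = 65.10 g (target 65.10 g)
The glass-mass cross-check: batch Σ − ignition loss = 500.0 g (per-oxide target masses sum to 500.0 g; against the stated basis, 500.0 g — deltas are rounding alone).
Summing the batch: Σ batch = 558.0 g; Σ batch·LOI gives LOI loss = 57.95 g; yield, glass over the total, = 89.62%.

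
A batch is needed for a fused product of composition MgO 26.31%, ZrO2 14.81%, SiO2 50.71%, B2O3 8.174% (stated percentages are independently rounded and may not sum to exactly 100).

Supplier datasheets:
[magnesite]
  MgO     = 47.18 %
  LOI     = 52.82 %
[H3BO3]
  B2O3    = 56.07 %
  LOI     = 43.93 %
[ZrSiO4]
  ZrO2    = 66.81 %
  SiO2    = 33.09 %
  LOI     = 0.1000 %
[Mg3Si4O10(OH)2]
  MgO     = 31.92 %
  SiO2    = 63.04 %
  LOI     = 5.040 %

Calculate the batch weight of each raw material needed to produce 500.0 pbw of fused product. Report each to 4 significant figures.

Values along the way are displayed (rounded to 4 significant figures) when written out — the whole derivation runs at full precision at each step; exactly one rounding lands on each reported number. Derived quantities (ignition loss, yield, the totals, the four compositions, glass mass) are carried in full float precision from the batch weights on 500.0 pbw of glass, as set out in question or answer.
Oxide-by-oxide targets in 500.0 pbw fused product:
  MgO: 26.31% × 500.0 = 131.6 pbw
  ZrO2: 14.81% × 500.0 = 74.05 pbw
  SiO2: 50.71% × 500.0 = 253.6 pbw
  B2O3: 8.174% × 500.0 = 40.87 pbw
A balance pass over the oxides, given the weights on record, at the basis given (sum by sum, the targets are met exact up to rounding of places):
  MgO: 46.07·0.4718 + 344.0·0.3192 = 131.5 pbw (target 131.6 pbw)
  ZrO2: 110.8·0.6681 = 74.03 pbw (target 74.05 pbw)
  SiO2: 110.8·0.3309 + 344.0·0.6304 = 253.5 pbw (target 253.6 pbw)
  B2O3: 72.89·0.5607 = 40.87 pbw (target 40.87 pbw)
Glass-mass bookkeeping: total batch − LOI = 500.0 pbw (oxide target masses add up to 500.0 pbw; against the stated basis, 500.0 pbw — gaps are rounding artifacts).
Batch grand total — Σ batch = 573.8 pbw; loss to ignition Σ batch·LOI = 73.80 pbw; yield, glass over the total, = 87.14%.

Batch per 500.0 pbw fused product:
  magnesite: 46.07 pbw
  H3BO3: 72.89 pbw
  ZrSiO4: 110.8 pbw
  Mg3Si4O10(OH)2: 344.0 pbw
Total batch = 573.8 pbw; LOI loss = 73.80 pbw; yield = 87.14%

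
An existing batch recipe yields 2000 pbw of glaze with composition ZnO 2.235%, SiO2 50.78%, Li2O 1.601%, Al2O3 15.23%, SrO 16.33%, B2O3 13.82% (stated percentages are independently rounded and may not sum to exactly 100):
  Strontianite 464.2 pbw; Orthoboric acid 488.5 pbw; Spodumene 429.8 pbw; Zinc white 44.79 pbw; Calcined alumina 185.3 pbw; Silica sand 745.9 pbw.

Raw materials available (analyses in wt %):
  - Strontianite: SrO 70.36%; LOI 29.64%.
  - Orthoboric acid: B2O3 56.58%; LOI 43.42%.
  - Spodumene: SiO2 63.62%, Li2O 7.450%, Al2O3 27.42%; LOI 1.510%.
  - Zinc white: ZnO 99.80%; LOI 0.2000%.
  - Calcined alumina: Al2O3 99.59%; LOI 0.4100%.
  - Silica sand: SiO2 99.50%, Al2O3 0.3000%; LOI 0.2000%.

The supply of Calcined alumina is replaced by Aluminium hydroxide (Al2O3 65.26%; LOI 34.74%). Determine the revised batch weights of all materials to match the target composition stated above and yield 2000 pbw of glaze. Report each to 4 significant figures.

Values along the way are displayed rounded off to 4 significant digits in the printout. Full float precision is carried at every stage; each reported figure is rounded a single time — the derived quantities are carried starting from the weights for 2000 pbw of glass in full precision (the six compositions, net glass mass, ignition loss, the totals, yield), as written in the problem or the answer.
Oxide mass targets, per 2000 pbw glaze:
  ZnO: 2.235% × 2000 = 44.70 pbw
  SiO2: 50.78% × 2000 = 1016 pbw
  Li2O: 1.601% × 2000 = 32.02 pbw
  Al2O3: 15.23% × 2000 = 304.6 pbw
  SrO: 16.33% × 2000 = 326.6 pbw
  B2O3: 13.82% × 2000 = 276.4 pbw
Sums-versus-targets review working from each reported weight, relative to the basis at hand (oxide sums agree with the targets inside rounding margins):
  ZnO: 44.79·0.9980 = 44.70 pbw (target 44.70 pbw)
  SiO2: 429.8·0.6362 + 745.9·0.9950 = 1016 pbw (target 1016 pbw)
  Li2O: 429.8·0.07450 = 32.02 pbw (target 32.02 pbw)
  Al2O3: 429.8·0.2742 + 282.7·0.6526 + 745.9·0.003000 = 304.6 pbw (target 304.6 pbw)
  SrO: 464.2·0.7036 = 326.6 pbw (target 326.6 pbw)
  B2O3: 488.5·0.5658 = 276.4 pbw (target 276.4 pbw)
Auditing the glass mass value: net batch after ignition = 2000 pbw (per-oxide target masses sum to 2000 pbw; basis as stated: 2000 pbw — any gap is answer rounding).
Batch total: Σ batch = 2456 pbw; Σ batch·LOI gives LOI loss = 456.0 pbw; yield: glass divided by total = 81.43%.

Revised batch per 2000 pbw glaze:
  Strontianite: 464.2 pbw
  Orthoboric acid: 488.5 pbw
  Spodumene: 429.8 pbw
  Zinc white: 44.79 pbw
  Aluminium hydroxide: 282.7 pbw
  Silica sand: 745.9 pbw
Total batch = 2456 pbw; LOI loss = 456.0 pbw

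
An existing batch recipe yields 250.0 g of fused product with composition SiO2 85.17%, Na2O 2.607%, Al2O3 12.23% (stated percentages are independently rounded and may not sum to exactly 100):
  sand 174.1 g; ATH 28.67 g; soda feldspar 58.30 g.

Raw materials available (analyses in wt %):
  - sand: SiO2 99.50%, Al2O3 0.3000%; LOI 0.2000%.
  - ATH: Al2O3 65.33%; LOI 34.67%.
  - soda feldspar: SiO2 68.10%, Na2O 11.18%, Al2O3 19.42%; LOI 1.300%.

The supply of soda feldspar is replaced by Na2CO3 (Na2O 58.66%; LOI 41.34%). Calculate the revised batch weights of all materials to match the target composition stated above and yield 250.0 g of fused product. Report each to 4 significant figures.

In-progress results are printed (rounded to 4 significant figures) when written out. Every computation holds full precision all the way through; each reported number is rounded a single time. Derived quantities (net glass mass, the yield, the three compositions, ignition loss, the totals) are recomputed at full float precision starting from the weights on 250.0 g of glass, as set out in either problem or answer.
Per-oxide target masses for 250.0 g fused product:
  SiO2: 85.17% × 250.0 = 212.9 g
  Na2O: 2.607% × 250.0 = 6.518 g
  Al2O3: 12.23% × 250.0 = 30.58 g
Per-oxide balance check given the weights on record, versus the basis set out (every target is met by its sum modulo rounding of the values):
  SiO2: 214.0·0.9950 = 212.9 g (target 212.9 g)
  Na2O: 11.11·0.5866 = 6.517 g (target 6.518 g)
  Al2O3: 214.0·0.003000 + 45.82·0.6533 = 30.58 g (target 30.58 g)
Mass balance on the glass: net batch after ignition = 250.0 g (oxide target masses add up to 250.0 g; against the stated basis, 250.0 g — deltas are rounding alone).
Adding the batch up: Σ batch = 270.9 g; loss to ignition Σ batch·LOI = 20.91 g; yield, glass over the total, = 92.28%.

Revised batch per 250.0 g fused product:
  sand: 214.0 g
  ATH: 45.82 g
  Na2CO3: 11.11 g
Total batch = 270.9 g; LOI loss = 20.91 g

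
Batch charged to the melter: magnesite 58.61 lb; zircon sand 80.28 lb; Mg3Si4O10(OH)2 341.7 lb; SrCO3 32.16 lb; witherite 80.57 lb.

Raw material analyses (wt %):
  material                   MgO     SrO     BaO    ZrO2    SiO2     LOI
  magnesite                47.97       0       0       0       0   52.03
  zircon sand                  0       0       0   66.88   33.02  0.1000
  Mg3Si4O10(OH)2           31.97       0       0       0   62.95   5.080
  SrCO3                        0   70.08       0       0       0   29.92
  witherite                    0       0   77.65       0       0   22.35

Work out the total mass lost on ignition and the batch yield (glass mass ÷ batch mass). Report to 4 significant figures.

LOI loss = 75.56 lb; glass = 517.8 lb; yield = 87.26%

All internal work maintains full precision at every stage; intermediates are shown rounded off to 4 significant figures as written; every reported result is rounded once only. Derived quantities are carried starting from the weights at 517.8 lb of glass at full float precision (the totals, ignition loss, the yield, net glass mass, five oxide percentages) as set out in problem or answer.
Ignition loss by material:
  magnesite: 58.61 × 0.5203 = 30.49 lb
  zircon sand: 80.28 × 0.001000 = 0.08028 lb
  Mg3Si4O10(OH)2: 341.7 × 0.05080 = 17.36 lb
  SrCO3: 32.16 × 0.2992 = 9.622 lb
  witherite: 80.57 × 0.2235 = 18.01 lb
Total LOI = 75.56 lb
Glass = batch − LOI = 593.3 − 75.56 = 517.8 lb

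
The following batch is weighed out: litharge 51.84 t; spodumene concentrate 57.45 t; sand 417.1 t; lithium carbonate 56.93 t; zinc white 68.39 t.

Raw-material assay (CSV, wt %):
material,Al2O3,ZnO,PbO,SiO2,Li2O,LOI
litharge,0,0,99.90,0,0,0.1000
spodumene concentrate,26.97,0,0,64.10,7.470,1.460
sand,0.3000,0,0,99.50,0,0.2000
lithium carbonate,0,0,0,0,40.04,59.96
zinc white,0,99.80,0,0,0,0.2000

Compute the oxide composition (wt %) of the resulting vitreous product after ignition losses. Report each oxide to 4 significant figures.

The intermediate values appear with 4-significant-figure rounding between the steps; the whole derivation carries full precision at each step. Each reported value undergoes a single rounding. All derived quantities (the yield, ignition loss, net glass mass, the totals, five oxide percentages) are computed at full float precision from the weighed amounts on 615.7 t of glass, as they appear in the problem or answer text.
Per-oxide mass from batch:
  Al2O3: 57.45·0.2697 + 417.1·0.003000 = 16.75 t
  ZnO: 68.39·0.9980 = 68.25 t
  PbO: 51.84·0.9990 = 51.79 t
  SiO2: 57.45·0.6410 + 417.1·0.9950 = 451.8 t
  Li2O: 57.45·0.07470 + 56.93·0.4004 = 27.09 t
LOI: 51.84·0.001000 + 57.45·0.01460 + 417.1·0.002000 + 56.93·0.5996 + 68.39·0.002000 = 36.00 t
The glass mass, total less LOI, = 651.7 − 36.00 = 615.7 t (consistent with Σ oxide mass)
wt % = oxide mass / glass mass × 100

Glass mass = 615.7 t (batch 651.7 − LOI 36.00).
Composition: Al2O3 2.720%, ZnO 11.09%, PbO 8.411%, SiO2 73.38%, Li2O 4.399%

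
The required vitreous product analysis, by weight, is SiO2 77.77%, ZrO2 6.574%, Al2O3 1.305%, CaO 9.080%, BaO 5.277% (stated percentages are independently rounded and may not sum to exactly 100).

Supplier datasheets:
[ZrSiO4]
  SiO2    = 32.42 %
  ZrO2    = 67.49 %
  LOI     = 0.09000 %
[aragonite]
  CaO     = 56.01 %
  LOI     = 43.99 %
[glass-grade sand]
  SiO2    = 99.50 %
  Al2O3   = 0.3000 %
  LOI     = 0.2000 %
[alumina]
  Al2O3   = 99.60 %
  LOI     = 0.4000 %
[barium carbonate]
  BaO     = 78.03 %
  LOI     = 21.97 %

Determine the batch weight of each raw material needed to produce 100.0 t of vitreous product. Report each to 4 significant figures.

Batch per 100.0 t vitreous product:
  ZrSiO4: 9.741 t
  aragonite: 16.21 t
  glass-grade sand: 74.99 t
  alumina: 1.084 t
  barium carbonate: 6.763 t
Total batch = 108.8 t; LOI loss = 8.780 t; yield = 91.93%

The working math holds full precision all the way through. In-progress results appear rounded to 4 significant figures on the page; each reported figure is rounded just once — all derived quantities, including the five compositions, yield, totals, ignition loss, glass mass, are computed starting from the weights per 100.0 t of glass at full float precision as they appear in either problem or answer.
Target oxide masses per 100.0 t vitreous product:
  SiO2: 77.77% × 100.0 = 77.77 t
  ZrO2: 6.574% × 100.0 = 6.574 t
  Al2O3: 1.305% × 100.0 = 1.305 t
  CaO: 9.080% × 100.0 = 9.080 t
  BaO: 5.277% × 100.0 = 5.277 t
Checking each oxide sum working from each reported weight, for the quoted basis mass (oxide sums agree with the targets up to rounding of the answer):
  SiO2: 9.741·0.3242 + 74.99·0.9950 = 77.77 t (target 77.77 t)
  ZrO2: 9.741·0.6749 = 6.574 t (target 6.574 t)
  Al2O3: 74.99·0.003000 + 1.084·0.9960 = 1.305 t (target 1.305 t)
  CaO: 16.21·0.5601 = 9.079 t (target 9.080 t)
  BaO: 6.763·0.7803 = 5.277 t (target 5.277 t)
Glass-mass sanity pass: the batch minus its LOI: 100.0 t (oxide target masses add up to 100.0 t; against the stated basis, 100.0 t — gaps are rounding artifacts).
Batch total: Σ batch = 108.8 t; LOI removed, Σ of batch·LOI: 8.780 t; yield: glass divided by total = 91.93%.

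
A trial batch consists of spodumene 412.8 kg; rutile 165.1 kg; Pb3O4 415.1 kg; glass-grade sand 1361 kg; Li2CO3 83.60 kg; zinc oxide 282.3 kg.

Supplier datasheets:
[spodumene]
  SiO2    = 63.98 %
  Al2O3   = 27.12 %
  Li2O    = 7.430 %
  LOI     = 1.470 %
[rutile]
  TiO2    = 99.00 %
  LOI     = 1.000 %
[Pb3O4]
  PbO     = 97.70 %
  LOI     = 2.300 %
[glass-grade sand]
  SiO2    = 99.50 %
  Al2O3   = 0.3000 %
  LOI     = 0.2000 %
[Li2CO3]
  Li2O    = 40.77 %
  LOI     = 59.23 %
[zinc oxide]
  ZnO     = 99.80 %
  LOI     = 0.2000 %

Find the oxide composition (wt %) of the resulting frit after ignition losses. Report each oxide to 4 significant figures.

In-progress results are shown, rounded to 4 significant figures, as written — each numeric step maintains exact precision at each step — each reported figure is rounded a single time; derived quantities are recomputed using the weight values at 2650 kg of glass at full float precision (yield, glass mass, totals, ignition loss, the six compositions) exactly as printed in the problem or answer text.
What the batch supplies per oxide:
  SiO2: 412.8·0.6398 + 1361·0.9950 = 1618 kg
  TiO2: 165.1·0.9900 = 163.4 kg
  PbO: 415.1·0.9770 = 405.6 kg
  Al2O3: 412.8·0.2712 + 1361·0.003000 = 116.0 kg
  Li2O: 412.8·0.07430 + 83.60·0.4077 = 64.75 kg
  ZnO: 282.3·0.9980 = 281.7 kg
LOI: 412.8·0.01470 + 165.1·0.01000 + 415.1·0.02300 + 1361·0.002000 + 83.60·0.5923 + 282.3·0.002000 = 70.07 kg
Glass mass = batch − LOI = 2720 − 70.07 = 2650 kg (= the summed oxide contributions)
each oxide over glass, ×100, is wt %

Glass mass = 2650 kg (batch 2720 − LOI 70.07).
Composition: SiO2 61.07%, TiO2 6.168%, PbO 15.30%, Al2O3 4.379%, Li2O 2.444%, ZnO 10.63%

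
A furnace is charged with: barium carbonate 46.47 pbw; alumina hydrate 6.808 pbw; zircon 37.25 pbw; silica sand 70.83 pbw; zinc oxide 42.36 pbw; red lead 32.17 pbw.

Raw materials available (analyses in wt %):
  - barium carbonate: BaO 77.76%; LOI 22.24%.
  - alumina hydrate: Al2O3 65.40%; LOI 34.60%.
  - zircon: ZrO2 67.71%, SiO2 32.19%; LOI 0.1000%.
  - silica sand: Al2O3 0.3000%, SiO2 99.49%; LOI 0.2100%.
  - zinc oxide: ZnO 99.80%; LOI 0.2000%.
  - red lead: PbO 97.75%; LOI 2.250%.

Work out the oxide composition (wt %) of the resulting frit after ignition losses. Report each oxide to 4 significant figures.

Glass mass = 222.2 pbw (batch 235.9 − LOI 13.69).
Composition: ZnO 19.03%, ZrO2 11.35%, Al2O3 2.099%, SiO2 37.11%, BaO 16.26%, PbO 14.15%

Intermediates are shown (rounded to 4 significant figures) across the worked steps. The working math runs at full float precision from first step to last; every reported result undergoes a single rounding; all derived quantities (LOI, net glass mass, the yield, six oxide percentages, totals) are recomputed from the weighed amounts at 222.2 pbw of glass at full precision exactly as shown in the problem or answer text.
What the batch supplies per oxide:
  ZnO: 42.36·0.9980 = 42.28 pbw
  ZrO2: 37.25·0.6771 = 25.22 pbw
  Al2O3: 6.808·0.6540 + 70.83·0.003000 = 4.665 pbw
  SiO2: 37.25·0.3219 + 70.83·0.9949 = 82.46 pbw
  BaO: 46.47·0.7776 = 36.14 pbw
  PbO: 32.17·0.9775 = 31.45 pbw
LOI: 46.47·0.2224 + 6.808·0.3460 + 37.25·0.001000 + 70.83·0.002100 + 42.36·0.002000 + 32.17·0.02250 = 13.69 pbw
Resulting glass, batch − LOI: 235.9 − 13.69 = 222.2 pbw (equal to the oxide-mass sum)
wt % = 100 × oxide mass / glass mass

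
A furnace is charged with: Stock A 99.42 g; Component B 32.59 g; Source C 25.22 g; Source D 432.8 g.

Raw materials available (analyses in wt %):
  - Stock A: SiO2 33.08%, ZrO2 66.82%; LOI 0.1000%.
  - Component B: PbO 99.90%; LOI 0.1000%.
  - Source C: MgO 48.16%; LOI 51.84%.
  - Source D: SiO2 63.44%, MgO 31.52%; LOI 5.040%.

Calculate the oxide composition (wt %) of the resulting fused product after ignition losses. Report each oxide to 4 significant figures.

Glass mass = 555.0 g (batch 590.0 − LOI 35.02).
Composition: SiO2 55.40%, PbO 5.866%, ZrO2 11.97%, MgO 26.77%

All arithmetic keeps full float precision all the way through. Rounding to four significant digits governs every mid-chain value as displayed. Each reported value takes just one rounding; the derived quantities (totals, the four compositions, ignition loss, the yield, net glass mass) are recomputed at exact precision using the weight values on 555.0 g of glass exactly as printed in the problem or the answer.
What the batch supplies per oxide:
  SiO2: 99.42·0.3308 + 432.8·0.6344 = 307.5 g
  PbO: 32.59·0.9990 = 32.56 g
  ZrO2: 99.42·0.6682 = 66.43 g
  MgO: 25.22·0.4816 + 432.8·0.3152 = 148.6 g
LOI: 99.42·0.001000 + 32.59·0.001000 + 25.22·0.5184 + 432.8·0.05040 = 35.02 g
Glass mass = batch − LOI = 590.0 − 35.02 = 555.0 g (consistent with Σ oxide mass)
each wt % is 100 × oxide ÷ glass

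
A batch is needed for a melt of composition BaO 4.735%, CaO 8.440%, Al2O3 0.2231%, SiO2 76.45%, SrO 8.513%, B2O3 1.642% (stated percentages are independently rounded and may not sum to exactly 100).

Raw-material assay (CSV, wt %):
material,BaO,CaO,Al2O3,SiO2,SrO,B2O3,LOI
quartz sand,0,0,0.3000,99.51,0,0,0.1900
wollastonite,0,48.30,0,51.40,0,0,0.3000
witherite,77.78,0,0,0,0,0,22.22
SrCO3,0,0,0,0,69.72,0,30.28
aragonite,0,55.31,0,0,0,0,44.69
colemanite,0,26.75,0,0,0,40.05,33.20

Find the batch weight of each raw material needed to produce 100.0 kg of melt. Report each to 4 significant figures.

The working math maintains full float precision end to end. In-progress results appear, rounded to 4 significant figures, as written — every reported figure is rounded a single time. The derived quantities, which include the yield, the six compositions, LOI, the totals, glass mass, are carried in exact precision, exactly as printed in the question or the answer, from the weighed amounts on 100.0 kg of glass.
Target masses of each oxide per 100.0 kg melt:
  BaO: 4.735% × 100.0 = 4.735 kg
  CaO: 8.440% × 100.0 = 8.440 kg
  Al2O3: 0.2231% × 100.0 = 0.2231 kg
  SiO2: 76.45% × 100.0 = 76.45 kg
  SrO: 8.513% × 100.0 = 8.513 kg
  B2O3: 1.642% × 100.0 = 1.642 kg
A balance pass over the oxides, given the weights on record, versus the basis set out (oxide sums agree with the targets once rounding is allowed for):
  BaO: 6.088·0.7778 = 4.735 kg (target 4.735 kg)
  CaO: 4.762·0.4830 + 9.118·0.5531 + 4.100·0.2675 = 8.440 kg (target 8.440 kg)
  Al2O3: 74.37·0.003000 = 0.2231 kg (target 0.2231 kg)
  SiO2: 74.37·0.9951 + 4.762·0.5140 = 76.45 kg (target 76.45 kg)
  SrO: 12.21·0.6972 = 8.513 kg (target 8.513 kg)
  B2O3: 4.100·0.4005 = 1.642 kg (target 1.642 kg)
Glass-mass sanity pass: whole batch net of LOI = 100.0 kg (targets for the oxides total 100.0 kg; versus the stated basis of 100.0 kg — deltas are rounding alone).
Adding the batch up: Σ batch = 110.6 kg; LOI loss = Σ batch·LOI = 10.64 kg; glass ÷ batch gives a yield of 90.38%.

Batch per 100.0 kg melt:
  quartz sand: 74.37 kg
  wollastonite: 4.762 kg
  witherite: 6.088 kg
  SrCO3: 12.21 kg
  aragonite: 9.118 kg
  colemanite: 4.100 kg
Total batch = 110.6 kg; LOI loss = 10.64 kg; yield = 90.38%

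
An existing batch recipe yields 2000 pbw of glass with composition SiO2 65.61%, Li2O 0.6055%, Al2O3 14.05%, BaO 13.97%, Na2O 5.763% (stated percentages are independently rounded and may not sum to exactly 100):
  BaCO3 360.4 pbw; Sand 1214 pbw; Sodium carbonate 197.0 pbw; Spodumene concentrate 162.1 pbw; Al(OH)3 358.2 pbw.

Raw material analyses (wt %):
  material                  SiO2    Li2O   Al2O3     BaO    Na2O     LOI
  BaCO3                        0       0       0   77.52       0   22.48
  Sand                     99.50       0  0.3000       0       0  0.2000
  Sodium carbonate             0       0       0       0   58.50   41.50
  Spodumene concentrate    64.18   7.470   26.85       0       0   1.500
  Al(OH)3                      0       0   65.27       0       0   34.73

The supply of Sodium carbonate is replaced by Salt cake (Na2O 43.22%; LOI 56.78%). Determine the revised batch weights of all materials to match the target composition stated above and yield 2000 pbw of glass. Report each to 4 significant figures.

Values along the way are displayed rounded to four significant digits across the worked steps. All arithmetic holds exact precision in every operation — exactly one rounding lands on every reported value — all derived quantities (the totals, LOI, the five compositions, glass mass, yield) are re-derived using the weight values on 2000 pbw of glass in full float precision exactly as printed in the question or the answer.
Oxide mass targets, per 2000 pbw glass:
  SiO2: 65.61% × 2000 = 1312 pbw
  Li2O: 0.6055% × 2000 = 12.11 pbw
  Al2O3: 14.05% × 2000 = 281.0 pbw
  BaO: 13.97% × 2000 = 279.4 pbw
  Na2O: 5.763% × 2000 = 115.3 pbw
Checking each oxide sum applying the batch weights above, per the basis as stated (every target is met by its sum inside rounding margins):
  SiO2: 1214·0.9950 + 162.1·0.6418 = 1312 pbw (target 1312 pbw)
  Li2O: 162.1·0.07470 = 12.11 pbw (target 12.11 pbw)
  Al2O3: 1214·0.003000 + 162.1·0.2685 + 358.2·0.6527 = 281.0 pbw (target 281.0 pbw)
  BaO: 360.4·0.7752 = 279.4 pbw (target 279.4 pbw)
  Na2O: 266.7·0.4322 = 115.3 pbw (target 115.3 pbw)
Glass-mass sanity pass: Σ batch − LOI loss = 2000 pbw (targets for the oxides total 2000 pbw; stated basis 2000 pbw — gaps are rounding artifacts).
Batch grand total — Σ batch = 2361 pbw; ignition loss, Σ(batch × LOI) = 361.7 pbw; yield: glass divided by total = 84.68%.

Revised batch per 2000 pbw glass:
  BaCO3: 360.4 pbw
  Sand: 1214 pbw
  Salt cake: 266.7 pbw
  Spodumene concentrate: 162.1 pbw
  Al(OH)3: 358.2 pbw
Total batch = 2361 pbw; LOI loss = 361.7 pbw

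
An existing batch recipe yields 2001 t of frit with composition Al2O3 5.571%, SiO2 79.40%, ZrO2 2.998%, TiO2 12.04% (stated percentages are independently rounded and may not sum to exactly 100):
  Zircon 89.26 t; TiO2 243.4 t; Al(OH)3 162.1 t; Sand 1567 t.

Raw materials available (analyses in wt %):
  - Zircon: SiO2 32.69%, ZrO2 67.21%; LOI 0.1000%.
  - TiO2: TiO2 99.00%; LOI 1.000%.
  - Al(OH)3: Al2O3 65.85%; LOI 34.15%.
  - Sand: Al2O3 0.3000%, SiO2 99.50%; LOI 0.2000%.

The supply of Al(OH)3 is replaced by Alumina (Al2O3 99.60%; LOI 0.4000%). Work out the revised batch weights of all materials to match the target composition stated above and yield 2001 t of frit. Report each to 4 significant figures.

Revised batch per 2001 t frit:
  Zircon: 89.26 t
  TiO2: 243.4 t
  Alumina: 107.2 t
  Sand: 1567 t
Total batch = 2007 t; LOI loss = 6.086 t

In-progress results appear rounded off to 4 significant figures alongside each step — every computation maintains full precision through the solve; a single rounding yields each reported number. The derived quantities (four oxide percentages, the totals, ignition loss, net glass mass, yield) are re-derived in full precision starting from the weights at 2001 t of glass, exactly as shown in the problem or answer text.
Oxide-by-oxide targets in 2001 t frit:
  Al2O3: 5.571% × 2001 = 111.5 t
  SiO2: 79.40% × 2001 = 1589 t
  ZrO2: 2.998% × 2001 = 59.99 t
  TiO2: 12.04% × 2001 = 240.9 t
Oxide-by-oxide audit from the weights as reported, under the basis named above (oxide sums agree with the targets net of answer rounding effects):
  Al2O3: 107.2·0.9960 + 1567·0.003000 = 111.5 t (target 111.5 t)
  SiO2: 89.26·0.3269 + 1567·0.9950 = 1588 t (target 1589 t)
  ZrO2: 89.26·0.6721 = 59.99 t (target 59.99 t)
  TiO2: 243.4·0.9900 = 241.0 t (target 240.9 t)
The glass-mass cross-check: net batch after ignition = 2001 t (the targets, summed, come to 2001 t; against the stated basis, 2001 t — deltas are rounding alone).
Total batch = Σ batch = 2007 t; Σ batch·LOI gives LOI loss = 6.086 t; yield: glass divided by total = 99.70%.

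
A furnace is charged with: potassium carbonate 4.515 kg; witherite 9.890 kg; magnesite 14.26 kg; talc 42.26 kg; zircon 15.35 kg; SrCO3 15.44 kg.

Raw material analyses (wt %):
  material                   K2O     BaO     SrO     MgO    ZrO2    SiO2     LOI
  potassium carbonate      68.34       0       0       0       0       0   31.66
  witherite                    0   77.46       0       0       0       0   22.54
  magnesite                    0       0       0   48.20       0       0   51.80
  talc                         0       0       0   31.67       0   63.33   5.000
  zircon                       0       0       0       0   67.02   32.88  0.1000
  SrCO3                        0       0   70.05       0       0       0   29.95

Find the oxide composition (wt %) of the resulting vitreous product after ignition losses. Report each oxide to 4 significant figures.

All arithmetic maintains full float precision at every stage; the intermediate values appear, rounded to four significant figures, across the worked steps; every reported number sees exactly one rounding — the derived quantities are carried in exact precision (totals, yield, LOI, net glass mass, the six compositions) starting from the weights at 83.92 kg of glass, exactly as shown in the problem or answer text.
Mass of each oxide from the mix:
  K2O: 4.515·0.6834 = 3.086 kg
  BaO: 9.890·0.7746 = 7.661 kg
  SrO: 15.44·0.7005 = 10.82 kg
  MgO: 14.26·0.4820 + 42.26·0.3167 = 20.26 kg
  ZrO2: 15.35·0.6702 = 10.29 kg
  SiO2: 42.26·0.6333 + 15.35·0.3288 = 31.81 kg
LOI: 4.515·0.3166 + 9.890·0.2254 + 14.26·0.5180 + 42.26·0.05000 + 15.35·0.001000 + 15.44·0.2995 = 17.80 kg
Glass mass = batch − LOI = 101.7 − 17.80 = 83.92 kg (matching Σ of the oxides)
wt % = 100 × oxide mass / glass mass

Glass mass = 83.92 kg (batch 101.7 − LOI 17.80).
Composition: K2O 3.677%, BaO 9.129%, SrO 12.89%, MgO 24.14%, ZrO2 12.26%, SiO2 37.91%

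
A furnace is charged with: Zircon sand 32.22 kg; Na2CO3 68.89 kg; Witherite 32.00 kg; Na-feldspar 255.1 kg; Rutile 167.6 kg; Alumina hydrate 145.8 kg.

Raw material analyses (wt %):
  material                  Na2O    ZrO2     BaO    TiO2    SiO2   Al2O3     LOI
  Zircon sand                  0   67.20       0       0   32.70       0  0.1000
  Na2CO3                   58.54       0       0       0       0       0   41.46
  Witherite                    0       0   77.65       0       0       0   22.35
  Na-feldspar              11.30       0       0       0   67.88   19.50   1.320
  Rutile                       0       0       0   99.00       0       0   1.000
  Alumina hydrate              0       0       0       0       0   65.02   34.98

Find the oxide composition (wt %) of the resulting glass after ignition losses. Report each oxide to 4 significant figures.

In-progress results are displayed with 4-significant-figure rounding when written out; every computation runs at exact precision in every operation. Each reported result sees exactly one rounding. The derived quantities are re-derived in exact precision (LOI, totals, glass mass, the six compositions, yield) from the weighed amounts at 609.8 kg of glass, exactly as shown in the question or the answer.
Per-oxide mass from batch:
  Na2O: 68.89·0.5854 + 255.1·0.1130 = 69.15 kg
  ZrO2: 32.22·0.6720 = 21.65 kg
  BaO: 32.00·0.7765 = 24.85 kg
  TiO2: 167.6·0.9900 = 165.9 kg
  SiO2: 32.22·0.3270 + 255.1·0.6788 = 183.7 kg
  Al2O3: 255.1·0.1950 + 145.8·0.6502 = 144.5 kg
LOI: 32.22·0.001000 + 68.89·0.4146 + 32.00·0.2235 + 255.1·0.01320 + 167.6·0.01000 + 145.8·0.3498 = 91.79 kg
Glass mass = batch − LOI = 701.6 − 91.79 = 609.8 kg (= Σ oxide masses)
wt % = oxide mass / glass mass × 100

Glass mass = 609.8 kg (batch 701.6 − LOI 91.79).
Composition: Na2O 11.34%, ZrO2 3.551%, BaO 4.075%, TiO2 27.21%, SiO2 30.12%, Al2O3 23.70%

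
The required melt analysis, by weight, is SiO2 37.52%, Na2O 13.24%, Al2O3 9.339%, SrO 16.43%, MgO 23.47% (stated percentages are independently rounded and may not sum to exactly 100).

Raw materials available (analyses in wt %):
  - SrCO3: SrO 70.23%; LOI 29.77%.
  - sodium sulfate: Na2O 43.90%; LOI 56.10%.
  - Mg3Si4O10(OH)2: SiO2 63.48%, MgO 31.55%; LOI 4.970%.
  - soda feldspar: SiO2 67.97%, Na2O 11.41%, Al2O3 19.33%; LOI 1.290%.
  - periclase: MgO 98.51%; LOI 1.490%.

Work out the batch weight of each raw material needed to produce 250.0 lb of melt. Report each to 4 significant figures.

The working math keeps full precision through the solve — values along the way are displayed (rounded to four significant digits) on the page — every reported value undergoes a single rounding. All derived quantities (five oxide percentages, glass mass, totals, ignition loss, yield) are computed in full precision starting from the weights for 250.0 lb of glass exactly as shown in either problem or answer.
Target masses of each oxide per 250.0 lb melt:
  SiO2: 37.52% × 250.0 = 93.80 lb
  Na2O: 13.24% × 250.0 = 33.10 lb
  Al2O3: 9.339% × 250.0 = 23.35 lb
  SrO: 16.43% × 250.0 = 41.08 lb
  MgO: 23.47% × 250.0 = 58.68 lb
Verifying the oxide balance with the batch weights as given, at the basis given (target by target, the sums agree exact up to rounding of places):
  SiO2: 18.44·0.6348 + 120.8·0.6797 = 93.81 lb (target 93.80 lb)
  Na2O: 44.01·0.4390 + 120.8·0.1141 = 33.10 lb (target 33.10 lb)
  Al2O3: 120.8·0.1933 = 23.35 lb (target 23.35 lb)
  SrO: 58.49·0.7023 = 41.08 lb (target 41.08 lb)
  MgO: 18.44·0.3155 + 53.66·0.9851 = 58.68 lb (target 58.68 lb)
Glass-mass bookkeeping: batch total minus LOI = 250.0 lb (oxide target masses add up to 250.0 lb; the stated basis being 250.0 lb — gaps are rounding artifacts).
Total batch = Σ batch = 295.4 lb; ignition loss, Σ(batch × LOI) = 45.38 lb; yield: glass divided by total = 84.64%.

Batch per 250.0 lb melt:
  SrCO3: 58.49 lb
  sodium sulfate: 44.01 lb
  Mg3Si4O10(OH)2: 18.44 lb
  soda feldspar: 120.8 lb
  periclase: 53.66 lb
Total batch = 295.4 lb; LOI loss = 45.38 lb; yield = 84.64%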